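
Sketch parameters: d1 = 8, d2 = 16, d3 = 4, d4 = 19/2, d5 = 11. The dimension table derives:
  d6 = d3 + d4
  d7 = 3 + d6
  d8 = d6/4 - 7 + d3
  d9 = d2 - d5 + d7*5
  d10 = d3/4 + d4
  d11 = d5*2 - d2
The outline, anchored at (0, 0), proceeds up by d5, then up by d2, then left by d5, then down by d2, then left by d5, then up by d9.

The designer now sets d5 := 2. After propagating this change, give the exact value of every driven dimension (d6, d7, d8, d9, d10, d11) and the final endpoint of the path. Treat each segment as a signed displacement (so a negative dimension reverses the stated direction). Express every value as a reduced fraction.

Apply edit: d5 := 2
  d6 = d3 + d4 = 27/2
  d7 = 3 + d6 = 33/2
  d8 = d6/4 - 7 + d3 = 3/8
  d9 = d2 - d5 + d7*5 = 193/2
  d10 = d3/4 + d4 = 21/2
  d11 = d5*2 - d2 = -12
Walk from origin (0, 0):
  seg 1: up by d5 = 2 → (0, 2)
  seg 2: up by d2 = 16 → (0, 18)
  seg 3: left by d5 = 2 → (-2, 18)
  seg 4: down by d2 = 16 → (-2, 2)
  seg 5: left by d5 = 2 → (-4, 2)
  seg 6: up by d9 = 193/2 → (-4, 197/2)

d6 = 27/2
d7 = 33/2
d8 = 3/8
d9 = 193/2
d10 = 21/2
d11 = -12
endpoint = (-4, 197/2)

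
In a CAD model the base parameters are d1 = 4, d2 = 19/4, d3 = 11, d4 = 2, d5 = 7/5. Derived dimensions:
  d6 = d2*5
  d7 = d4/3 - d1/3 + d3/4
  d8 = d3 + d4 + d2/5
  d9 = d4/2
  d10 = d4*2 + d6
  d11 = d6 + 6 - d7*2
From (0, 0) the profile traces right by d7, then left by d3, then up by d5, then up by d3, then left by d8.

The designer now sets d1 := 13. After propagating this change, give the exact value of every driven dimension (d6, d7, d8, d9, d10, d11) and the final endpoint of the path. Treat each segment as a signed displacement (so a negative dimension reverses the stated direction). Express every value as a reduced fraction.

Apply edit: d1 := 13
  d6 = d2*5 = 95/4
  d7 = d4/3 - d1/3 + d3/4 = -11/12
  d8 = d3 + d4 + d2/5 = 279/20
  d9 = d4/2 = 1
  d10 = d4*2 + d6 = 111/4
  d11 = d6 + 6 - d7*2 = 379/12
Walk from origin (0, 0):
  seg 1: right by d7 = -11/12 → (-11/12, 0)
  seg 2: left by d3 = 11 → (-143/12, 0)
  seg 3: up by d5 = 7/5 → (-143/12, 7/5)
  seg 4: up by d3 = 11 → (-143/12, 62/5)
  seg 5: left by d8 = 279/20 → (-388/15, 62/5)

d6 = 95/4
d7 = -11/12
d8 = 279/20
d9 = 1
d10 = 111/4
d11 = 379/12
endpoint = (-388/15, 62/5)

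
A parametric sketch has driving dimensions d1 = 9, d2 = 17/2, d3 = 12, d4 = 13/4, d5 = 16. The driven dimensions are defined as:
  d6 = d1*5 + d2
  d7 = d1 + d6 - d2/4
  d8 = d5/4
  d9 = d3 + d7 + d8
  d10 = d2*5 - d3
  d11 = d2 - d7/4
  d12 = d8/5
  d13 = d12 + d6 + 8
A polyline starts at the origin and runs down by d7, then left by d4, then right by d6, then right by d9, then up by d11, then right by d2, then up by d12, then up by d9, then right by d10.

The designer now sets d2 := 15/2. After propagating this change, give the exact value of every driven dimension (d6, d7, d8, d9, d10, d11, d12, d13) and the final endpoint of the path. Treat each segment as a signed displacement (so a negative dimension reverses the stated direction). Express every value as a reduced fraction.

d6 = 105/2
d7 = 477/8
d8 = 4
d9 = 605/8
d10 = 51/2
d11 = -237/32
d12 = 4/5
d13 = 613/10
endpoint = (1263/8, 1503/160)

Apply edit: d2 := 15/2
  d6 = d1*5 + d2 = 105/2
  d7 = d1 + d6 - d2/4 = 477/8
  d8 = d5/4 = 4
  d9 = d3 + d7 + d8 = 605/8
  d10 = d2*5 - d3 = 51/2
  d11 = d2 - d7/4 = -237/32
  d12 = d8/5 = 4/5
  d13 = d12 + d6 + 8 = 613/10
Walk from origin (0, 0):
  seg 1: down by d7 = 477/8 → (0, -477/8)
  seg 2: left by d4 = 13/4 → (-13/4, -477/8)
  seg 3: right by d6 = 105/2 → (197/4, -477/8)
  seg 4: right by d9 = 605/8 → (999/8, -477/8)
  seg 5: up by d11 = -237/32 → (999/8, -2145/32)
  seg 6: right by d2 = 15/2 → (1059/8, -2145/32)
  seg 7: up by d12 = 4/5 → (1059/8, -10597/160)
  seg 8: up by d9 = 605/8 → (1059/8, 1503/160)
  seg 9: right by d10 = 51/2 → (1263/8, 1503/160)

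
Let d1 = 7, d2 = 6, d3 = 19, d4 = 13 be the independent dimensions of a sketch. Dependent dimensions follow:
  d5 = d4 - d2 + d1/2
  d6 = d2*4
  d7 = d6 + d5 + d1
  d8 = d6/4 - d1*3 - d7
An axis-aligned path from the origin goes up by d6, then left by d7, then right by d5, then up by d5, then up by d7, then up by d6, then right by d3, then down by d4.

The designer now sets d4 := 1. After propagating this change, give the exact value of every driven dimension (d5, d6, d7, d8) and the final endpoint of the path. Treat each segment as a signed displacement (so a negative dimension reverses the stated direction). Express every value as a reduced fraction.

d5 = -3/2
d6 = 24
d7 = 59/2
d8 = -89/2
endpoint = (-12, 75)

Apply edit: d4 := 1
  d5 = d4 - d2 + d1/2 = -3/2
  d6 = d2*4 = 24
  d7 = d6 + d5 + d1 = 59/2
  d8 = d6/4 - d1*3 - d7 = -89/2
Walk from origin (0, 0):
  seg 1: up by d6 = 24 → (0, 24)
  seg 2: left by d7 = 59/2 → (-59/2, 24)
  seg 3: right by d5 = -3/2 → (-31, 24)
  seg 4: up by d5 = -3/2 → (-31, 45/2)
  seg 5: up by d7 = 59/2 → (-31, 52)
  seg 6: up by d6 = 24 → (-31, 76)
  seg 7: right by d3 = 19 → (-12, 76)
  seg 8: down by d4 = 1 → (-12, 75)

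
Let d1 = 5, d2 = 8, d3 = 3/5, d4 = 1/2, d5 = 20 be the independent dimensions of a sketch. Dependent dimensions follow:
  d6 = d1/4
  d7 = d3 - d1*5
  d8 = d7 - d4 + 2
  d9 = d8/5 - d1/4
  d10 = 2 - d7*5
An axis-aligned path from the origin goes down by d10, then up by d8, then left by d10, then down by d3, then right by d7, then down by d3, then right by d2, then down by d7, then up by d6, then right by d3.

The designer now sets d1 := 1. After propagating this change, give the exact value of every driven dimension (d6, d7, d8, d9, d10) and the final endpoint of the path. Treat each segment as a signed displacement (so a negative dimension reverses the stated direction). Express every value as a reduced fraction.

Apply edit: d1 := 1
  d6 = d1/4 = 1/4
  d7 = d3 - d1*5 = -22/5
  d8 = d7 - d4 + 2 = -29/10
  d9 = d8/5 - d1/4 = -83/100
  d10 = 2 - d7*5 = 24
Walk from origin (0, 0):
  seg 1: down by d10 = 24 → (0, -24)
  seg 2: up by d8 = -29/10 → (0, -269/10)
  seg 3: left by d10 = 24 → (-24, -269/10)
  seg 4: down by d3 = 3/5 → (-24, -55/2)
  seg 5: right by d7 = -22/5 → (-142/5, -55/2)
  seg 6: down by d3 = 3/5 → (-142/5, -281/10)
  seg 7: right by d2 = 8 → (-102/5, -281/10)
  seg 8: down by d7 = -22/5 → (-102/5, -237/10)
  seg 9: up by d6 = 1/4 → (-102/5, -469/20)
  seg 10: right by d3 = 3/5 → (-99/5, -469/20)

d6 = 1/4
d7 = -22/5
d8 = -29/10
d9 = -83/100
d10 = 24
endpoint = (-99/5, -469/20)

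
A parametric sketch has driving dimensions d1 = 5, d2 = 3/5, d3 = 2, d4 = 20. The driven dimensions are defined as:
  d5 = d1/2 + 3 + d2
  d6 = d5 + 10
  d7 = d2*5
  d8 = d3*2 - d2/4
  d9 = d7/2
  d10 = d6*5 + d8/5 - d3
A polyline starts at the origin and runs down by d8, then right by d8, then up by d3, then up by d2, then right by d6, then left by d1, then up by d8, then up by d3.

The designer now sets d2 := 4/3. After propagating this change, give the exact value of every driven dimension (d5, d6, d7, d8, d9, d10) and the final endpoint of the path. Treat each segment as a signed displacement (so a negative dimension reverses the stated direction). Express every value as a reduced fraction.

d5 = 41/6
d6 = 101/6
d7 = 20/3
d8 = 11/3
d9 = 10/3
d10 = 829/10
endpoint = (31/2, 16/3)

Apply edit: d2 := 4/3
  d5 = d1/2 + 3 + d2 = 41/6
  d6 = d5 + 10 = 101/6
  d7 = d2*5 = 20/3
  d8 = d3*2 - d2/4 = 11/3
  d9 = d7/2 = 10/3
  d10 = d6*5 + d8/5 - d3 = 829/10
Walk from origin (0, 0):
  seg 1: down by d8 = 11/3 → (0, -11/3)
  seg 2: right by d8 = 11/3 → (11/3, -11/3)
  seg 3: up by d3 = 2 → (11/3, -5/3)
  seg 4: up by d2 = 4/3 → (11/3, -1/3)
  seg 5: right by d6 = 101/6 → (41/2, -1/3)
  seg 6: left by d1 = 5 → (31/2, -1/3)
  seg 7: up by d8 = 11/3 → (31/2, 10/3)
  seg 8: up by d3 = 2 → (31/2, 16/3)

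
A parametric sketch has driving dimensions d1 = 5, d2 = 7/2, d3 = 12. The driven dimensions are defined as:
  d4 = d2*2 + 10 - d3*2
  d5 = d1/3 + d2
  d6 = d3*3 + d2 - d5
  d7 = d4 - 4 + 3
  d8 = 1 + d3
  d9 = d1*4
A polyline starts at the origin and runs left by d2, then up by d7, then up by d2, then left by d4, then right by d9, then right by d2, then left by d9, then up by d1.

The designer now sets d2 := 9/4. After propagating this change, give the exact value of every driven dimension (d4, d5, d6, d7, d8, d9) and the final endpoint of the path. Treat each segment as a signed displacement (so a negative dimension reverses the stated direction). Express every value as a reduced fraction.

Apply edit: d2 := 9/4
  d4 = d2*2 + 10 - d3*2 = -19/2
  d5 = d1/3 + d2 = 47/12
  d6 = d3*3 + d2 - d5 = 103/3
  d7 = d4 - 4 + 3 = -21/2
  d8 = 1 + d3 = 13
  d9 = d1*4 = 20
Walk from origin (0, 0):
  seg 1: left by d2 = 9/4 → (-9/4, 0)
  seg 2: up by d7 = -21/2 → (-9/4, -21/2)
  seg 3: up by d2 = 9/4 → (-9/4, -33/4)
  seg 4: left by d4 = -19/2 → (29/4, -33/4)
  seg 5: right by d9 = 20 → (109/4, -33/4)
  seg 6: right by d2 = 9/4 → (59/2, -33/4)
  seg 7: left by d9 = 20 → (19/2, -33/4)
  seg 8: up by d1 = 5 → (19/2, -13/4)

d4 = -19/2
d5 = 47/12
d6 = 103/3
d7 = -21/2
d8 = 13
d9 = 20
endpoint = (19/2, -13/4)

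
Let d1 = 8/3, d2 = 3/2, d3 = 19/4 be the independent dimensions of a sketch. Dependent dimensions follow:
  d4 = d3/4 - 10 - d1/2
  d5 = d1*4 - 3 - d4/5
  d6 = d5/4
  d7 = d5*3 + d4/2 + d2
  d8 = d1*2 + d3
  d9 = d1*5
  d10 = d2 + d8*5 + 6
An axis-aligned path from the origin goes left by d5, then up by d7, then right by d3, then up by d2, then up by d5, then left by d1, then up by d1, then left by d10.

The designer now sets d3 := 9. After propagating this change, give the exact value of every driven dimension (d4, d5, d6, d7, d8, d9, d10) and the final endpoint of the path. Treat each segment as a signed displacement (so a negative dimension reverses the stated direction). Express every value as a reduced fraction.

Apply edit: d3 := 9
  d4 = d3/4 - 10 - d1/2 = -109/12
  d5 = d1*4 - 3 - d4/5 = 569/60
  d6 = d5/4 = 569/240
  d7 = d5*3 + d4/2 + d2 = 3049/120
  d8 = d1*2 + d3 = 43/3
  d9 = d1*5 = 40/3
  d10 = d2 + d8*5 + 6 = 475/6
Walk from origin (0, 0):
  seg 1: left by d5 = 569/60 → (-569/60, 0)
  seg 2: up by d7 = 3049/120 → (-569/60, 3049/120)
  seg 3: right by d3 = 9 → (-29/60, 3049/120)
  seg 4: up by d2 = 3/2 → (-29/60, 3229/120)
  seg 5: up by d5 = 569/60 → (-29/60, 4367/120)
  seg 6: left by d1 = 8/3 → (-63/20, 4367/120)
  seg 7: up by d1 = 8/3 → (-63/20, 4687/120)
  seg 8: left by d10 = 475/6 → (-4939/60, 4687/120)

d4 = -109/12
d5 = 569/60
d6 = 569/240
d7 = 3049/120
d8 = 43/3
d9 = 40/3
d10 = 475/6
endpoint = (-4939/60, 4687/120)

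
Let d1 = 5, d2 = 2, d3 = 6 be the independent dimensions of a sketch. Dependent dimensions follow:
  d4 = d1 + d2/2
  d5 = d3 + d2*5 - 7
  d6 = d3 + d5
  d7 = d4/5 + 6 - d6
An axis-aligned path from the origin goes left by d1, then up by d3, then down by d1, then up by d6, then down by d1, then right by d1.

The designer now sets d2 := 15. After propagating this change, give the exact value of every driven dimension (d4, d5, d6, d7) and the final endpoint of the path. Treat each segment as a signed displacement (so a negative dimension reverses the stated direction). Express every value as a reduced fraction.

Apply edit: d2 := 15
  d4 = d1 + d2/2 = 25/2
  d5 = d3 + d2*5 - 7 = 74
  d6 = d3 + d5 = 80
  d7 = d4/5 + 6 - d6 = -143/2
Walk from origin (0, 0):
  seg 1: left by d1 = 5 → (-5, 0)
  seg 2: up by d3 = 6 → (-5, 6)
  seg 3: down by d1 = 5 → (-5, 1)
  seg 4: up by d6 = 80 → (-5, 81)
  seg 5: down by d1 = 5 → (-5, 76)
  seg 6: right by d1 = 5 → (0, 76)

d4 = 25/2
d5 = 74
d6 = 80
d7 = -143/2
endpoint = (0, 76)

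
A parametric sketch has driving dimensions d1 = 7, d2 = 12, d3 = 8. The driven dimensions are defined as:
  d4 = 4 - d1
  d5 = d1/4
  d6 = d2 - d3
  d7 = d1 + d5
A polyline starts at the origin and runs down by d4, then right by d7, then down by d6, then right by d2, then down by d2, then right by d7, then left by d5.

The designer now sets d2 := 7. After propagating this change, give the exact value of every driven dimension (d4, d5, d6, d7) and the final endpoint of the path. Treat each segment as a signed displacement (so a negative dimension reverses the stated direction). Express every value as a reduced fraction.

Apply edit: d2 := 7
  d4 = 4 - d1 = -3
  d5 = d1/4 = 7/4
  d6 = d2 - d3 = -1
  d7 = d1 + d5 = 35/4
Walk from origin (0, 0):
  seg 1: down by d4 = -3 → (0, 3)
  seg 2: right by d7 = 35/4 → (35/4, 3)
  seg 3: down by d6 = -1 → (35/4, 4)
  seg 4: right by d2 = 7 → (63/4, 4)
  seg 5: down by d2 = 7 → (63/4, -3)
  seg 6: right by d7 = 35/4 → (49/2, -3)
  seg 7: left by d5 = 7/4 → (91/4, -3)

d4 = -3
d5 = 7/4
d6 = -1
d7 = 35/4
endpoint = (91/4, -3)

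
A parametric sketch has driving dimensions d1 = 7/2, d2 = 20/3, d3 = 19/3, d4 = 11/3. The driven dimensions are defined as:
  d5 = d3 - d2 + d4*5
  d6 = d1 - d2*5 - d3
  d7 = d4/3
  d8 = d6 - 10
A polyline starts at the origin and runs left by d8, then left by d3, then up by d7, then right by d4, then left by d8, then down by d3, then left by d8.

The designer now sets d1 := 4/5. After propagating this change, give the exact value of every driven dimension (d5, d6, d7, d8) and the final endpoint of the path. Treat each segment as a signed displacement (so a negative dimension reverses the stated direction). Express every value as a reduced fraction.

d5 = 18
d6 = -583/15
d7 = 11/9
d8 = -733/15
endpoint = (2159/15, -46/9)

Apply edit: d1 := 4/5
  d5 = d3 - d2 + d4*5 = 18
  d6 = d1 - d2*5 - d3 = -583/15
  d7 = d4/3 = 11/9
  d8 = d6 - 10 = -733/15
Walk from origin (0, 0):
  seg 1: left by d8 = -733/15 → (733/15, 0)
  seg 2: left by d3 = 19/3 → (638/15, 0)
  seg 3: up by d7 = 11/9 → (638/15, 11/9)
  seg 4: right by d4 = 11/3 → (231/5, 11/9)
  seg 5: left by d8 = -733/15 → (1426/15, 11/9)
  seg 6: down by d3 = 19/3 → (1426/15, -46/9)
  seg 7: left by d8 = -733/15 → (2159/15, -46/9)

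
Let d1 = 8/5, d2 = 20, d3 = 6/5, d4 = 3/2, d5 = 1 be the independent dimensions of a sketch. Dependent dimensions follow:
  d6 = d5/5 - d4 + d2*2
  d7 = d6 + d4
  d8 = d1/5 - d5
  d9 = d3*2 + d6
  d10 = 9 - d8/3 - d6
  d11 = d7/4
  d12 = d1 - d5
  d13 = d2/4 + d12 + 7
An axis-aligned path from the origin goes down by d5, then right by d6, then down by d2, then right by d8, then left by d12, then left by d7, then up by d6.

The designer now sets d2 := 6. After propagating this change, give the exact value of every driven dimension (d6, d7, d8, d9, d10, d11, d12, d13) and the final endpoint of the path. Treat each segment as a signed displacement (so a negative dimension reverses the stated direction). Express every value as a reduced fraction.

d6 = 107/10
d7 = 61/5
d8 = -17/25
d9 = 131/10
d10 = -221/150
d11 = 61/20
d12 = 3/5
d13 = 91/10
endpoint = (-139/50, 37/10)

Apply edit: d2 := 6
  d6 = d5/5 - d4 + d2*2 = 107/10
  d7 = d6 + d4 = 61/5
  d8 = d1/5 - d5 = -17/25
  d9 = d3*2 + d6 = 131/10
  d10 = 9 - d8/3 - d6 = -221/150
  d11 = d7/4 = 61/20
  d12 = d1 - d5 = 3/5
  d13 = d2/4 + d12 + 7 = 91/10
Walk from origin (0, 0):
  seg 1: down by d5 = 1 → (0, -1)
  seg 2: right by d6 = 107/10 → (107/10, -1)
  seg 3: down by d2 = 6 → (107/10, -7)
  seg 4: right by d8 = -17/25 → (501/50, -7)
  seg 5: left by d12 = 3/5 → (471/50, -7)
  seg 6: left by d7 = 61/5 → (-139/50, -7)
  seg 7: up by d6 = 107/10 → (-139/50, 37/10)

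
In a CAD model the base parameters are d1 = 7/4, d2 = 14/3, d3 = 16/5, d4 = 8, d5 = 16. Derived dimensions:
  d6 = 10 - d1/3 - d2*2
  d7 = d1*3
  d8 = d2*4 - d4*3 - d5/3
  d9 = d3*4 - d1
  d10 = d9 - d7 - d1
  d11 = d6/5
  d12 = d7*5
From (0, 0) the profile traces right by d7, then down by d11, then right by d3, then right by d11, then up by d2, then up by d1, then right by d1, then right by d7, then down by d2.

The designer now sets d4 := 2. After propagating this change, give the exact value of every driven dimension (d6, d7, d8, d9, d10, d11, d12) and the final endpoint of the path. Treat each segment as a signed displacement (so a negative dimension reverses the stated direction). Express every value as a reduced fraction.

d6 = 1/12
d7 = 21/4
d8 = 22/3
d9 = 221/20
d10 = 81/20
d11 = 1/60
d12 = 105/4
endpoint = (232/15, 26/15)

Apply edit: d4 := 2
  d6 = 10 - d1/3 - d2*2 = 1/12
  d7 = d1*3 = 21/4
  d8 = d2*4 - d4*3 - d5/3 = 22/3
  d9 = d3*4 - d1 = 221/20
  d10 = d9 - d7 - d1 = 81/20
  d11 = d6/5 = 1/60
  d12 = d7*5 = 105/4
Walk from origin (0, 0):
  seg 1: right by d7 = 21/4 → (21/4, 0)
  seg 2: down by d11 = 1/60 → (21/4, -1/60)
  seg 3: right by d3 = 16/5 → (169/20, -1/60)
  seg 4: right by d11 = 1/60 → (127/15, -1/60)
  seg 5: up by d2 = 14/3 → (127/15, 93/20)
  seg 6: up by d1 = 7/4 → (127/15, 32/5)
  seg 7: right by d1 = 7/4 → (613/60, 32/5)
  seg 8: right by d7 = 21/4 → (232/15, 32/5)
  seg 9: down by d2 = 14/3 → (232/15, 26/15)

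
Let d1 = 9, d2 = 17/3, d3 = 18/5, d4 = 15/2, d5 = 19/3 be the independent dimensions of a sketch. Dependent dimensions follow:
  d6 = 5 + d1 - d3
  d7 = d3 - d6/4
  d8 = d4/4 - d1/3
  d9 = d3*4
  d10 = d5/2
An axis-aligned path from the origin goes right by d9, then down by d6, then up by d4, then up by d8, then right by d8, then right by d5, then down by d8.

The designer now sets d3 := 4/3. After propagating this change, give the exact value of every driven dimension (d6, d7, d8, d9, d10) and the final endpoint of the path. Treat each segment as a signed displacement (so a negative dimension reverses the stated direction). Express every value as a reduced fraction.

Apply edit: d3 := 4/3
  d6 = 5 + d1 - d3 = 38/3
  d7 = d3 - d6/4 = -11/6
  d8 = d4/4 - d1/3 = -9/8
  d9 = d3*4 = 16/3
  d10 = d5/2 = 19/6
Walk from origin (0, 0):
  seg 1: right by d9 = 16/3 → (16/3, 0)
  seg 2: down by d6 = 38/3 → (16/3, -38/3)
  seg 3: up by d4 = 15/2 → (16/3, -31/6)
  seg 4: up by d8 = -9/8 → (16/3, -151/24)
  seg 5: right by d8 = -9/8 → (101/24, -151/24)
  seg 6: right by d5 = 19/3 → (253/24, -151/24)
  seg 7: down by d8 = -9/8 → (253/24, -31/6)

d6 = 38/3
d7 = -11/6
d8 = -9/8
d9 = 16/3
d10 = 19/6
endpoint = (253/24, -31/6)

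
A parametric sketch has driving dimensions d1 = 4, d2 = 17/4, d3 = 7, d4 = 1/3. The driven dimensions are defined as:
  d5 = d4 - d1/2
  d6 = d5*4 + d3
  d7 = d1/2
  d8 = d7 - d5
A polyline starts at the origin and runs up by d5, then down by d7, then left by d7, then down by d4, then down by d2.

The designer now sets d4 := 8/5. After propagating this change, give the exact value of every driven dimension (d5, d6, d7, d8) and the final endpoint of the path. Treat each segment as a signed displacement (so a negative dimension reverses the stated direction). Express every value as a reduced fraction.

Apply edit: d4 := 8/5
  d5 = d4 - d1/2 = -2/5
  d6 = d5*4 + d3 = 27/5
  d7 = d1/2 = 2
  d8 = d7 - d5 = 12/5
Walk from origin (0, 0):
  seg 1: up by d5 = -2/5 → (0, -2/5)
  seg 2: down by d7 = 2 → (0, -12/5)
  seg 3: left by d7 = 2 → (-2, -12/5)
  seg 4: down by d4 = 8/5 → (-2, -4)
  seg 5: down by d2 = 17/4 → (-2, -33/4)

d5 = -2/5
d6 = 27/5
d7 = 2
d8 = 12/5
endpoint = (-2, -33/4)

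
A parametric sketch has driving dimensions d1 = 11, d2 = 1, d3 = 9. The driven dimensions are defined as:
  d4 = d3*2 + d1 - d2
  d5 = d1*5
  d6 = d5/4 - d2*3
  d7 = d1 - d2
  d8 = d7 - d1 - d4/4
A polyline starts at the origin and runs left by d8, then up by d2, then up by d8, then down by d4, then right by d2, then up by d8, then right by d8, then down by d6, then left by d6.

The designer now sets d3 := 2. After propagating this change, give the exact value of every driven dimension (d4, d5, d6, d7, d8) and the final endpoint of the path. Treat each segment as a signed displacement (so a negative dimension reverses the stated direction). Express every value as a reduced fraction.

Apply edit: d3 := 2
  d4 = d3*2 + d1 - d2 = 14
  d5 = d1*5 = 55
  d6 = d5/4 - d2*3 = 43/4
  d7 = d1 - d2 = 10
  d8 = d7 - d1 - d4/4 = -9/2
Walk from origin (0, 0):
  seg 1: left by d8 = -9/2 → (9/2, 0)
  seg 2: up by d2 = 1 → (9/2, 1)
  seg 3: up by d8 = -9/2 → (9/2, -7/2)
  seg 4: down by d4 = 14 → (9/2, -35/2)
  seg 5: right by d2 = 1 → (11/2, -35/2)
  seg 6: up by d8 = -9/2 → (11/2, -22)
  seg 7: right by d8 = -9/2 → (1, -22)
  seg 8: down by d6 = 43/4 → (1, -131/4)
  seg 9: left by d6 = 43/4 → (-39/4, -131/4)

d4 = 14
d5 = 55
d6 = 43/4
d7 = 10
d8 = -9/2
endpoint = (-39/4, -131/4)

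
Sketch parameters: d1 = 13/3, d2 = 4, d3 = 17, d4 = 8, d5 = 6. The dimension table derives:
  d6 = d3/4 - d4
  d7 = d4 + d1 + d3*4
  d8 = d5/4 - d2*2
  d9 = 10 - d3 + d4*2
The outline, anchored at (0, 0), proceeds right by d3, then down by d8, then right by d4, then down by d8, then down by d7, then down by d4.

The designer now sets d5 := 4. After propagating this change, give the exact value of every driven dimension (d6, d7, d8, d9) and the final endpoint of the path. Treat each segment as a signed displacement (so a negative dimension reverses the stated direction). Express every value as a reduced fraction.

d6 = -15/4
d7 = 241/3
d8 = -7
d9 = 9
endpoint = (25, -223/3)

Apply edit: d5 := 4
  d6 = d3/4 - d4 = -15/4
  d7 = d4 + d1 + d3*4 = 241/3
  d8 = d5/4 - d2*2 = -7
  d9 = 10 - d3 + d4*2 = 9
Walk from origin (0, 0):
  seg 1: right by d3 = 17 → (17, 0)
  seg 2: down by d8 = -7 → (17, 7)
  seg 3: right by d4 = 8 → (25, 7)
  seg 4: down by d8 = -7 → (25, 14)
  seg 5: down by d7 = 241/3 → (25, -199/3)
  seg 6: down by d4 = 8 → (25, -223/3)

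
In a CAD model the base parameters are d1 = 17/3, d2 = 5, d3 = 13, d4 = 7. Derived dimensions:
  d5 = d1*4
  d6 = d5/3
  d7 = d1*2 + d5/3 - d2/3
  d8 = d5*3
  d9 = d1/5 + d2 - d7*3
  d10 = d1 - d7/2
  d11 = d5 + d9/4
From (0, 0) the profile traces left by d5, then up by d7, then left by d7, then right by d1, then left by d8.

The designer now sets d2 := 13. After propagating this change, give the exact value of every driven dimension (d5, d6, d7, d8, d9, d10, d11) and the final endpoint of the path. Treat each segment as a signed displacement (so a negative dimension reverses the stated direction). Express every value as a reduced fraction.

d5 = 68/3
d6 = 68/9
d7 = 131/9
d8 = 68
d9 = -443/15
d10 = -29/18
d11 = 917/60
endpoint = (-896/9, 131/9)

Apply edit: d2 := 13
  d5 = d1*4 = 68/3
  d6 = d5/3 = 68/9
  d7 = d1*2 + d5/3 - d2/3 = 131/9
  d8 = d5*3 = 68
  d9 = d1/5 + d2 - d7*3 = -443/15
  d10 = d1 - d7/2 = -29/18
  d11 = d5 + d9/4 = 917/60
Walk from origin (0, 0):
  seg 1: left by d5 = 68/3 → (-68/3, 0)
  seg 2: up by d7 = 131/9 → (-68/3, 131/9)
  seg 3: left by d7 = 131/9 → (-335/9, 131/9)
  seg 4: right by d1 = 17/3 → (-284/9, 131/9)
  seg 5: left by d8 = 68 → (-896/9, 131/9)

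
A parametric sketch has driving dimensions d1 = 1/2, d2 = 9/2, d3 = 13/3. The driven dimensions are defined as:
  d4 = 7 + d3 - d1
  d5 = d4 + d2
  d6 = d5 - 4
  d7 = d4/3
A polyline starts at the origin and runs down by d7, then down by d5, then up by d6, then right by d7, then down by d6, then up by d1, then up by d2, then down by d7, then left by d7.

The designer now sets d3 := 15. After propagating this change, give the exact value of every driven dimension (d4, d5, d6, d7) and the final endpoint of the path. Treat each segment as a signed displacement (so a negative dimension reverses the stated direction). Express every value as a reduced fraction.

d4 = 43/2
d5 = 26
d6 = 22
d7 = 43/6
endpoint = (0, -106/3)

Apply edit: d3 := 15
  d4 = 7 + d3 - d1 = 43/2
  d5 = d4 + d2 = 26
  d6 = d5 - 4 = 22
  d7 = d4/3 = 43/6
Walk from origin (0, 0):
  seg 1: down by d7 = 43/6 → (0, -43/6)
  seg 2: down by d5 = 26 → (0, -199/6)
  seg 3: up by d6 = 22 → (0, -67/6)
  seg 4: right by d7 = 43/6 → (43/6, -67/6)
  seg 5: down by d6 = 22 → (43/6, -199/6)
  seg 6: up by d1 = 1/2 → (43/6, -98/3)
  seg 7: up by d2 = 9/2 → (43/6, -169/6)
  seg 8: down by d7 = 43/6 → (43/6, -106/3)
  seg 9: left by d7 = 43/6 → (0, -106/3)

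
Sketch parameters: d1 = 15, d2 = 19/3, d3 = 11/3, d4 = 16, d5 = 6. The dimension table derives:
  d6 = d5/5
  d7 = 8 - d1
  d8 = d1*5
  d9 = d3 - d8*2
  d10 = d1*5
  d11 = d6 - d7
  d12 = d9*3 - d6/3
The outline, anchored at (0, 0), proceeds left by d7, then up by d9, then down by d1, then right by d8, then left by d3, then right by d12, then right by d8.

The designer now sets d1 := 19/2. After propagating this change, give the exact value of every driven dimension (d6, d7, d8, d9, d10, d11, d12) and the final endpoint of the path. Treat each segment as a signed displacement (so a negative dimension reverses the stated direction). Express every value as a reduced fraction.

Apply edit: d1 := 19/2
  d6 = d5/5 = 6/5
  d7 = 8 - d1 = -3/2
  d8 = d1*5 = 95/2
  d9 = d3 - d8*2 = -274/3
  d10 = d1*5 = 95/2
  d11 = d6 - d7 = 27/10
  d12 = d9*3 - d6/3 = -1372/5
Walk from origin (0, 0):
  seg 1: left by d7 = -3/2 → (3/2, 0)
  seg 2: up by d9 = -274/3 → (3/2, -274/3)
  seg 3: down by d1 = 19/2 → (3/2, -605/6)
  seg 4: right by d8 = 95/2 → (49, -605/6)
  seg 5: left by d3 = 11/3 → (136/3, -605/6)
  seg 6: right by d12 = -1372/5 → (-3436/15, -605/6)
  seg 7: right by d8 = 95/2 → (-5447/30, -605/6)

d6 = 6/5
d7 = -3/2
d8 = 95/2
d9 = -274/3
d10 = 95/2
d11 = 27/10
d12 = -1372/5
endpoint = (-5447/30, -605/6)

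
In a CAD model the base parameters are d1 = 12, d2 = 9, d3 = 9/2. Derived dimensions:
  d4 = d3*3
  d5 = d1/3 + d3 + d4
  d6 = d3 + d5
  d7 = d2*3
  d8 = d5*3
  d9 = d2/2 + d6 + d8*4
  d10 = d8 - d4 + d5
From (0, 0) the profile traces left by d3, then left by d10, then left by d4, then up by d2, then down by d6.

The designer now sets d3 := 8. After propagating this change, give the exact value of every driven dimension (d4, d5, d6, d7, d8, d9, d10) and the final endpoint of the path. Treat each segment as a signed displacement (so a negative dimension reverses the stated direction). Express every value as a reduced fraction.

d4 = 24
d5 = 36
d6 = 44
d7 = 27
d8 = 108
d9 = 961/2
d10 = 120
endpoint = (-152, -35)

Apply edit: d3 := 8
  d4 = d3*3 = 24
  d5 = d1/3 + d3 + d4 = 36
  d6 = d3 + d5 = 44
  d7 = d2*3 = 27
  d8 = d5*3 = 108
  d9 = d2/2 + d6 + d8*4 = 961/2
  d10 = d8 - d4 + d5 = 120
Walk from origin (0, 0):
  seg 1: left by d3 = 8 → (-8, 0)
  seg 2: left by d10 = 120 → (-128, 0)
  seg 3: left by d4 = 24 → (-152, 0)
  seg 4: up by d2 = 9 → (-152, 9)
  seg 5: down by d6 = 44 → (-152, -35)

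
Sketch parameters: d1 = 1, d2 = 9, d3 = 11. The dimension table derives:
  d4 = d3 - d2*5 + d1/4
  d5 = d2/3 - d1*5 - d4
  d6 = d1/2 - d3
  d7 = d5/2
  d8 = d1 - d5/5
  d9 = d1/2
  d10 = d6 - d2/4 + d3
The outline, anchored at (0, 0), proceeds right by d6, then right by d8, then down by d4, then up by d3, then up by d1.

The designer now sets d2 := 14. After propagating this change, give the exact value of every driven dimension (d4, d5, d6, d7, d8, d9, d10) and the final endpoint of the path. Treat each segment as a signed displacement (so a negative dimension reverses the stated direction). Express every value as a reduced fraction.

d4 = -235/4
d5 = 701/12
d6 = -21/2
d7 = 701/24
d8 = -641/60
d9 = 1/2
d10 = -3
endpoint = (-1271/60, 283/4)

Apply edit: d2 := 14
  d4 = d3 - d2*5 + d1/4 = -235/4
  d5 = d2/3 - d1*5 - d4 = 701/12
  d6 = d1/2 - d3 = -21/2
  d7 = d5/2 = 701/24
  d8 = d1 - d5/5 = -641/60
  d9 = d1/2 = 1/2
  d10 = d6 - d2/4 + d3 = -3
Walk from origin (0, 0):
  seg 1: right by d6 = -21/2 → (-21/2, 0)
  seg 2: right by d8 = -641/60 → (-1271/60, 0)
  seg 3: down by d4 = -235/4 → (-1271/60, 235/4)
  seg 4: up by d3 = 11 → (-1271/60, 279/4)
  seg 5: up by d1 = 1 → (-1271/60, 283/4)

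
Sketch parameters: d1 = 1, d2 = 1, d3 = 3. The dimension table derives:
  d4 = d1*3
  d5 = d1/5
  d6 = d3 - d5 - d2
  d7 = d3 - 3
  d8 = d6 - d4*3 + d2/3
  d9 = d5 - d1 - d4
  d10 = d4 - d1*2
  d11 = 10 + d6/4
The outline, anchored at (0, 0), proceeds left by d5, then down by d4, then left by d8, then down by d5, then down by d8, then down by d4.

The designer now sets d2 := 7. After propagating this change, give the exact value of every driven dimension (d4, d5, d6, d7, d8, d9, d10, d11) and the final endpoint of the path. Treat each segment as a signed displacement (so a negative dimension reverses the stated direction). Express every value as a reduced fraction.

d4 = 3
d5 = 1/5
d6 = -21/5
d7 = 0
d8 = -163/15
d9 = -19/5
d10 = 1
d11 = 179/20
endpoint = (32/3, 14/3)

Apply edit: d2 := 7
  d4 = d1*3 = 3
  d5 = d1/5 = 1/5
  d6 = d3 - d5 - d2 = -21/5
  d7 = d3 - 3 = 0
  d8 = d6 - d4*3 + d2/3 = -163/15
  d9 = d5 - d1 - d4 = -19/5
  d10 = d4 - d1*2 = 1
  d11 = 10 + d6/4 = 179/20
Walk from origin (0, 0):
  seg 1: left by d5 = 1/5 → (-1/5, 0)
  seg 2: down by d4 = 3 → (-1/5, -3)
  seg 3: left by d8 = -163/15 → (32/3, -3)
  seg 4: down by d5 = 1/5 → (32/3, -16/5)
  seg 5: down by d8 = -163/15 → (32/3, 23/3)
  seg 6: down by d4 = 3 → (32/3, 14/3)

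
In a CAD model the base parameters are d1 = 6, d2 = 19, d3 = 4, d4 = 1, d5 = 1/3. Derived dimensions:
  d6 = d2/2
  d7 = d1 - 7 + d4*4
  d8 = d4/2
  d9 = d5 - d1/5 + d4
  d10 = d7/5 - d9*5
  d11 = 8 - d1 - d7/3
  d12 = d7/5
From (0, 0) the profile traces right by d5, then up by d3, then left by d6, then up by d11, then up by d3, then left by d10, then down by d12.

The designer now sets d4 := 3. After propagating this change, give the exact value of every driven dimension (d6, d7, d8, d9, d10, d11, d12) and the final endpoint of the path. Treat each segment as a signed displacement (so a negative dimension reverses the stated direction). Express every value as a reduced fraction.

d6 = 19/2
d7 = 11
d8 = 3/2
d9 = 32/15
d10 = -127/15
d11 = -5/3
d12 = 11/5
endpoint = (-7/10, 62/15)

Apply edit: d4 := 3
  d6 = d2/2 = 19/2
  d7 = d1 - 7 + d4*4 = 11
  d8 = d4/2 = 3/2
  d9 = d5 - d1/5 + d4 = 32/15
  d10 = d7/5 - d9*5 = -127/15
  d11 = 8 - d1 - d7/3 = -5/3
  d12 = d7/5 = 11/5
Walk from origin (0, 0):
  seg 1: right by d5 = 1/3 → (1/3, 0)
  seg 2: up by d3 = 4 → (1/3, 4)
  seg 3: left by d6 = 19/2 → (-55/6, 4)
  seg 4: up by d11 = -5/3 → (-55/6, 7/3)
  seg 5: up by d3 = 4 → (-55/6, 19/3)
  seg 6: left by d10 = -127/15 → (-7/10, 19/3)
  seg 7: down by d12 = 11/5 → (-7/10, 62/15)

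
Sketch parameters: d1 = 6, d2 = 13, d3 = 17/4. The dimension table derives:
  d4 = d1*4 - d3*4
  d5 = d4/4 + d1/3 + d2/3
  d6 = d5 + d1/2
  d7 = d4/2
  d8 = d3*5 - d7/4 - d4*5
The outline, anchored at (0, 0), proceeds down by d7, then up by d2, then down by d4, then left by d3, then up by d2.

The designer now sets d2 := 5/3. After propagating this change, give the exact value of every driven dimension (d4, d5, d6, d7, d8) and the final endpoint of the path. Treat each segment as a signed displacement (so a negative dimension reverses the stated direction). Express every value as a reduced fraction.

d4 = 7
d5 = 155/36
d6 = 263/36
d7 = 7/2
d8 = -117/8
endpoint = (-17/4, -43/6)

Apply edit: d2 := 5/3
  d4 = d1*4 - d3*4 = 7
  d5 = d4/4 + d1/3 + d2/3 = 155/36
  d6 = d5 + d1/2 = 263/36
  d7 = d4/2 = 7/2
  d8 = d3*5 - d7/4 - d4*5 = -117/8
Walk from origin (0, 0):
  seg 1: down by d7 = 7/2 → (0, -7/2)
  seg 2: up by d2 = 5/3 → (0, -11/6)
  seg 3: down by d4 = 7 → (0, -53/6)
  seg 4: left by d3 = 17/4 → (-17/4, -53/6)
  seg 5: up by d2 = 5/3 → (-17/4, -43/6)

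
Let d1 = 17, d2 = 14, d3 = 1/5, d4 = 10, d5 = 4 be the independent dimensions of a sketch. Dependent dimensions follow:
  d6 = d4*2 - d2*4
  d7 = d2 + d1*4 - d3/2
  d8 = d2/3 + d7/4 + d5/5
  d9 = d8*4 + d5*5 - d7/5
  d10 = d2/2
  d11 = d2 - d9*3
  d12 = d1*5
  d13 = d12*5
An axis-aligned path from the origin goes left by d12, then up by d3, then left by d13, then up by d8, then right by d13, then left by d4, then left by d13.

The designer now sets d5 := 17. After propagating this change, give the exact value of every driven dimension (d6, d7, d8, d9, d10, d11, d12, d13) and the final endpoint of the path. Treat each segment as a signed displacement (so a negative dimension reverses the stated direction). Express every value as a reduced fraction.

Apply edit: d5 := 17
  d6 = d4*2 - d2*4 = -36
  d7 = d2 + d1*4 - d3/2 = 819/10
  d8 = d2/3 + d7/4 + d5/5 = 685/24
  d9 = d8*4 + d5*5 - d7/5 = 13709/75
  d10 = d2/2 = 7
  d11 = d2 - d9*3 = -13359/25
  d12 = d1*5 = 85
  d13 = d12*5 = 425
Walk from origin (0, 0):
  seg 1: left by d12 = 85 → (-85, 0)
  seg 2: up by d3 = 1/5 → (-85, 1/5)
  seg 3: left by d13 = 425 → (-510, 1/5)
  seg 4: up by d8 = 685/24 → (-510, 3449/120)
  seg 5: right by d13 = 425 → (-85, 3449/120)
  seg 6: left by d4 = 10 → (-95, 3449/120)
  seg 7: left by d13 = 425 → (-520, 3449/120)

d6 = -36
d7 = 819/10
d8 = 685/24
d9 = 13709/75
d10 = 7
d11 = -13359/25
d12 = 85
d13 = 425
endpoint = (-520, 3449/120)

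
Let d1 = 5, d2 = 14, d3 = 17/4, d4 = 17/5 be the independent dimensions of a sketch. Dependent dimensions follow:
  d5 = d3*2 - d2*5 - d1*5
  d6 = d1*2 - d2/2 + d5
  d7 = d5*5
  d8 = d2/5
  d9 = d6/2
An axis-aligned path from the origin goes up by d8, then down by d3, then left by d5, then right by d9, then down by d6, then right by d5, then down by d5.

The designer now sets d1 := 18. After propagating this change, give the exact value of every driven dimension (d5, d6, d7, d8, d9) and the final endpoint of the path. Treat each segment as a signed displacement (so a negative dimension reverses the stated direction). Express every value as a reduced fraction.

d5 = -303/2
d6 = -245/2
d7 = -1515/2
d8 = 14/5
d9 = -245/4
endpoint = (-245/4, 5451/20)

Apply edit: d1 := 18
  d5 = d3*2 - d2*5 - d1*5 = -303/2
  d6 = d1*2 - d2/2 + d5 = -245/2
  d7 = d5*5 = -1515/2
  d8 = d2/5 = 14/5
  d9 = d6/2 = -245/4
Walk from origin (0, 0):
  seg 1: up by d8 = 14/5 → (0, 14/5)
  seg 2: down by d3 = 17/4 → (0, -29/20)
  seg 3: left by d5 = -303/2 → (303/2, -29/20)
  seg 4: right by d9 = -245/4 → (361/4, -29/20)
  seg 5: down by d6 = -245/2 → (361/4, 2421/20)
  seg 6: right by d5 = -303/2 → (-245/4, 2421/20)
  seg 7: down by d5 = -303/2 → (-245/4, 5451/20)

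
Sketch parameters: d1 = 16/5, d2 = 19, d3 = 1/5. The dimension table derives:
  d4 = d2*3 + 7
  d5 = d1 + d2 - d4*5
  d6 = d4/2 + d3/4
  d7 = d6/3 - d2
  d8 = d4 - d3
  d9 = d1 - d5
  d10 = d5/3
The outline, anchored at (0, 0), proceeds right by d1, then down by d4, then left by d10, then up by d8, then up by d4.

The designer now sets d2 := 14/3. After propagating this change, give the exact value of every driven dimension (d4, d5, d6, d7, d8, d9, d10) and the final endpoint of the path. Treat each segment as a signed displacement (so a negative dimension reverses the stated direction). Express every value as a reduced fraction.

Apply edit: d2 := 14/3
  d4 = d2*3 + 7 = 21
  d5 = d1 + d2 - d4*5 = -1457/15
  d6 = d4/2 + d3/4 = 211/20
  d7 = d6/3 - d2 = -23/20
  d8 = d4 - d3 = 104/5
  d9 = d1 - d5 = 301/3
  d10 = d5/3 = -1457/45
Walk from origin (0, 0):
  seg 1: right by d1 = 16/5 → (16/5, 0)
  seg 2: down by d4 = 21 → (16/5, -21)
  seg 3: left by d10 = -1457/45 → (1601/45, -21)
  seg 4: up by d8 = 104/5 → (1601/45, -1/5)
  seg 5: up by d4 = 21 → (1601/45, 104/5)

d4 = 21
d5 = -1457/15
d6 = 211/20
d7 = -23/20
d8 = 104/5
d9 = 301/3
d10 = -1457/45
endpoint = (1601/45, 104/5)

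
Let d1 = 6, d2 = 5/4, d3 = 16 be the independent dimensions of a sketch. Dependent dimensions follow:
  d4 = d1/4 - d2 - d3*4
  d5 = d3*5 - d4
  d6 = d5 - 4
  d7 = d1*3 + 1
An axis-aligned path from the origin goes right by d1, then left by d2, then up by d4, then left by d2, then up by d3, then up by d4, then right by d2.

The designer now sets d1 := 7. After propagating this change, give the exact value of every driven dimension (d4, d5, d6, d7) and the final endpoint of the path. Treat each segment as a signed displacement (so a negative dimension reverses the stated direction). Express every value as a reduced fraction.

d4 = -127/2
d5 = 287/2
d6 = 279/2
d7 = 22
endpoint = (23/4, -111)

Apply edit: d1 := 7
  d4 = d1/4 - d2 - d3*4 = -127/2
  d5 = d3*5 - d4 = 287/2
  d6 = d5 - 4 = 279/2
  d7 = d1*3 + 1 = 22
Walk from origin (0, 0):
  seg 1: right by d1 = 7 → (7, 0)
  seg 2: left by d2 = 5/4 → (23/4, 0)
  seg 3: up by d4 = -127/2 → (23/4, -127/2)
  seg 4: left by d2 = 5/4 → (9/2, -127/2)
  seg 5: up by d3 = 16 → (9/2, -95/2)
  seg 6: up by d4 = -127/2 → (9/2, -111)
  seg 7: right by d2 = 5/4 → (23/4, -111)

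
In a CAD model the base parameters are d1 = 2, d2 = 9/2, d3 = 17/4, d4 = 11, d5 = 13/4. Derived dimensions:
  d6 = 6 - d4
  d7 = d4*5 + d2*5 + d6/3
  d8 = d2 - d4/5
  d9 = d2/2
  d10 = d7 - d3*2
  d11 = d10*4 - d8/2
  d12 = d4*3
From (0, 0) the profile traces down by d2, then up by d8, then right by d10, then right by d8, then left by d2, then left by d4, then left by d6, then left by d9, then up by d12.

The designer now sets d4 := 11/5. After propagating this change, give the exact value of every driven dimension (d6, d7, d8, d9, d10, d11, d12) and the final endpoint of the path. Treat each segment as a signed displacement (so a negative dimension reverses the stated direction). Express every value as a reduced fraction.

d6 = 19/5
d7 = 1043/30
d8 = 203/50
d9 = 9/4
d10 = 394/15
d11 = 30911/300
d12 = 33/5
endpoint = (5273/300, 154/25)

Apply edit: d4 := 11/5
  d6 = 6 - d4 = 19/5
  d7 = d4*5 + d2*5 + d6/3 = 1043/30
  d8 = d2 - d4/5 = 203/50
  d9 = d2/2 = 9/4
  d10 = d7 - d3*2 = 394/15
  d11 = d10*4 - d8/2 = 30911/300
  d12 = d4*3 = 33/5
Walk from origin (0, 0):
  seg 1: down by d2 = 9/2 → (0, -9/2)
  seg 2: up by d8 = 203/50 → (0, -11/25)
  seg 3: right by d10 = 394/15 → (394/15, -11/25)
  seg 4: right by d8 = 203/50 → (4549/150, -11/25)
  seg 5: left by d2 = 9/2 → (1937/75, -11/25)
  seg 6: left by d4 = 11/5 → (1772/75, -11/25)
  seg 7: left by d6 = 19/5 → (1487/75, -11/25)
  seg 8: left by d9 = 9/4 → (5273/300, -11/25)
  seg 9: up by d12 = 33/5 → (5273/300, 154/25)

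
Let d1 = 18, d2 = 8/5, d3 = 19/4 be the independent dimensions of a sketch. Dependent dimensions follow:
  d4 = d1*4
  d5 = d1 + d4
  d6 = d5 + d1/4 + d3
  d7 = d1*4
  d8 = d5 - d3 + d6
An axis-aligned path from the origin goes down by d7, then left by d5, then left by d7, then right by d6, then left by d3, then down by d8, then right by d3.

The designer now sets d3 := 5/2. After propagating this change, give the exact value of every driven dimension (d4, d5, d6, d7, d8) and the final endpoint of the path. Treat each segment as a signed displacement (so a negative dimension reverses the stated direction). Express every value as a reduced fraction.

d4 = 72
d5 = 90
d6 = 97
d7 = 72
d8 = 369/2
endpoint = (-65, -513/2)

Apply edit: d3 := 5/2
  d4 = d1*4 = 72
  d5 = d1 + d4 = 90
  d6 = d5 + d1/4 + d3 = 97
  d7 = d1*4 = 72
  d8 = d5 - d3 + d6 = 369/2
Walk from origin (0, 0):
  seg 1: down by d7 = 72 → (0, -72)
  seg 2: left by d5 = 90 → (-90, -72)
  seg 3: left by d7 = 72 → (-162, -72)
  seg 4: right by d6 = 97 → (-65, -72)
  seg 5: left by d3 = 5/2 → (-135/2, -72)
  seg 6: down by d8 = 369/2 → (-135/2, -513/2)
  seg 7: right by d3 = 5/2 → (-65, -513/2)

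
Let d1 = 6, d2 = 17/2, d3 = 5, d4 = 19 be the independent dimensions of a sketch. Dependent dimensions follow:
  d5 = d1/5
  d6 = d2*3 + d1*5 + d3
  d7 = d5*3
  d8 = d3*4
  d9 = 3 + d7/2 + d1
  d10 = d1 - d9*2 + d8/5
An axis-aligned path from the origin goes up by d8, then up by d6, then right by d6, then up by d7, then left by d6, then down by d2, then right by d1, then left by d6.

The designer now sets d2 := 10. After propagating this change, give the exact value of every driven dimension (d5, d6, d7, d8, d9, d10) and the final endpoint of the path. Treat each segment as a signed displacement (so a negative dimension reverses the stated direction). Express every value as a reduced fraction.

Apply edit: d2 := 10
  d5 = d1/5 = 6/5
  d6 = d2*3 + d1*5 + d3 = 65
  d7 = d5*3 = 18/5
  d8 = d3*4 = 20
  d9 = 3 + d7/2 + d1 = 54/5
  d10 = d1 - d9*2 + d8/5 = -58/5
Walk from origin (0, 0):
  seg 1: up by d8 = 20 → (0, 20)
  seg 2: up by d6 = 65 → (0, 85)
  seg 3: right by d6 = 65 → (65, 85)
  seg 4: up by d7 = 18/5 → (65, 443/5)
  seg 5: left by d6 = 65 → (0, 443/5)
  seg 6: down by d2 = 10 → (0, 393/5)
  seg 7: right by d1 = 6 → (6, 393/5)
  seg 8: left by d6 = 65 → (-59, 393/5)

d5 = 6/5
d6 = 65
d7 = 18/5
d8 = 20
d9 = 54/5
d10 = -58/5
endpoint = (-59, 393/5)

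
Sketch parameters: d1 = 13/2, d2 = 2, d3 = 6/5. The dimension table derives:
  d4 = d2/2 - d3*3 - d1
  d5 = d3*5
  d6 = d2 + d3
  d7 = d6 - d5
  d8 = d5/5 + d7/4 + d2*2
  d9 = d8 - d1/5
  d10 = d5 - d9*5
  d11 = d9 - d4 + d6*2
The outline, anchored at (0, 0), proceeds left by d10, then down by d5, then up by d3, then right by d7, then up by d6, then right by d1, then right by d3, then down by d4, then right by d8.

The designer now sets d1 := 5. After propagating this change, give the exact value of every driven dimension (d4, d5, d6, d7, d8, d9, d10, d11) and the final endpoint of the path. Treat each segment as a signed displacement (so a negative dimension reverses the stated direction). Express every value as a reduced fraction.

d4 = -38/5
d5 = 6
d6 = 16/5
d7 = -14/5
d8 = 9/2
d9 = 7/2
d10 = -23/2
d11 = 35/2
endpoint = (97/5, 6)

Apply edit: d1 := 5
  d4 = d2/2 - d3*3 - d1 = -38/5
  d5 = d3*5 = 6
  d6 = d2 + d3 = 16/5
  d7 = d6 - d5 = -14/5
  d8 = d5/5 + d7/4 + d2*2 = 9/2
  d9 = d8 - d1/5 = 7/2
  d10 = d5 - d9*5 = -23/2
  d11 = d9 - d4 + d6*2 = 35/2
Walk from origin (0, 0):
  seg 1: left by d10 = -23/2 → (23/2, 0)
  seg 2: down by d5 = 6 → (23/2, -6)
  seg 3: up by d3 = 6/5 → (23/2, -24/5)
  seg 4: right by d7 = -14/5 → (87/10, -24/5)
  seg 5: up by d6 = 16/5 → (87/10, -8/5)
  seg 6: right by d1 = 5 → (137/10, -8/5)
  seg 7: right by d3 = 6/5 → (149/10, -8/5)
  seg 8: down by d4 = -38/5 → (149/10, 6)
  seg 9: right by d8 = 9/2 → (97/5, 6)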